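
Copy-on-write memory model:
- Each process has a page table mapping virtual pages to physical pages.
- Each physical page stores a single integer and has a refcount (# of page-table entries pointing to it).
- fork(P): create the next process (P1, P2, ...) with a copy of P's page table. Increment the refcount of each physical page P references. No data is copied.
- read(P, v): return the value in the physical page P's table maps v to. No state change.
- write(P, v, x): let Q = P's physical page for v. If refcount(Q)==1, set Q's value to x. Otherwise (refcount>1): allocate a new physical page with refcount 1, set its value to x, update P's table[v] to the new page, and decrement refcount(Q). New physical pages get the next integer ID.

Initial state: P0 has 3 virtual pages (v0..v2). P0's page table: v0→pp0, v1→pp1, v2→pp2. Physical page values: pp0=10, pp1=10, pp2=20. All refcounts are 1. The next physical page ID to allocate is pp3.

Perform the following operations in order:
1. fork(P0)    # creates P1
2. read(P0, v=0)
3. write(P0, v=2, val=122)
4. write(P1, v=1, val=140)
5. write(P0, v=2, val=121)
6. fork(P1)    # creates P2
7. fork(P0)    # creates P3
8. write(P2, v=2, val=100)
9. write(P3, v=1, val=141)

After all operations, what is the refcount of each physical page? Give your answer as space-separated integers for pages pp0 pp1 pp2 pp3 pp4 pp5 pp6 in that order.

Answer: 4 1 1 2 2 1 1

Derivation:
Op 1: fork(P0) -> P1. 3 ppages; refcounts: pp0:2 pp1:2 pp2:2
Op 2: read(P0, v0) -> 10. No state change.
Op 3: write(P0, v2, 122). refcount(pp2)=2>1 -> COPY to pp3. 4 ppages; refcounts: pp0:2 pp1:2 pp2:1 pp3:1
Op 4: write(P1, v1, 140). refcount(pp1)=2>1 -> COPY to pp4. 5 ppages; refcounts: pp0:2 pp1:1 pp2:1 pp3:1 pp4:1
Op 5: write(P0, v2, 121). refcount(pp3)=1 -> write in place. 5 ppages; refcounts: pp0:2 pp1:1 pp2:1 pp3:1 pp4:1
Op 6: fork(P1) -> P2. 5 ppages; refcounts: pp0:3 pp1:1 pp2:2 pp3:1 pp4:2
Op 7: fork(P0) -> P3. 5 ppages; refcounts: pp0:4 pp1:2 pp2:2 pp3:2 pp4:2
Op 8: write(P2, v2, 100). refcount(pp2)=2>1 -> COPY to pp5. 6 ppages; refcounts: pp0:4 pp1:2 pp2:1 pp3:2 pp4:2 pp5:1
Op 9: write(P3, v1, 141). refcount(pp1)=2>1 -> COPY to pp6. 7 ppages; refcounts: pp0:4 pp1:1 pp2:1 pp3:2 pp4:2 pp5:1 pp6:1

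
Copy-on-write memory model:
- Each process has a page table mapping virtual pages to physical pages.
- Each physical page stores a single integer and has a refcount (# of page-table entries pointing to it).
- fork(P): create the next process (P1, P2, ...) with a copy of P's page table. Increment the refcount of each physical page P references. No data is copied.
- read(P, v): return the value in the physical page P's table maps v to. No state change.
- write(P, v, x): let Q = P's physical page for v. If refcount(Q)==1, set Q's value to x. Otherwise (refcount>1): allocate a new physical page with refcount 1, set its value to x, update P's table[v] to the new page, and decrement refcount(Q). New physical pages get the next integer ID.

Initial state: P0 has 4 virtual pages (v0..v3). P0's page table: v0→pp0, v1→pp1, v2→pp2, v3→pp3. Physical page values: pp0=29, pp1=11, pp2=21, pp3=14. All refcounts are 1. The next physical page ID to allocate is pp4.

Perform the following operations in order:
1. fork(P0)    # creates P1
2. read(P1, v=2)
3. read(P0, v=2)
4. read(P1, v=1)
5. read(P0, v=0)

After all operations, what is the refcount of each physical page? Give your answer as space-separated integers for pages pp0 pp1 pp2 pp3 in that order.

Answer: 2 2 2 2

Derivation:
Op 1: fork(P0) -> P1. 4 ppages; refcounts: pp0:2 pp1:2 pp2:2 pp3:2
Op 2: read(P1, v2) -> 21. No state change.
Op 3: read(P0, v2) -> 21. No state change.
Op 4: read(P1, v1) -> 11. No state change.
Op 5: read(P0, v0) -> 29. No state change.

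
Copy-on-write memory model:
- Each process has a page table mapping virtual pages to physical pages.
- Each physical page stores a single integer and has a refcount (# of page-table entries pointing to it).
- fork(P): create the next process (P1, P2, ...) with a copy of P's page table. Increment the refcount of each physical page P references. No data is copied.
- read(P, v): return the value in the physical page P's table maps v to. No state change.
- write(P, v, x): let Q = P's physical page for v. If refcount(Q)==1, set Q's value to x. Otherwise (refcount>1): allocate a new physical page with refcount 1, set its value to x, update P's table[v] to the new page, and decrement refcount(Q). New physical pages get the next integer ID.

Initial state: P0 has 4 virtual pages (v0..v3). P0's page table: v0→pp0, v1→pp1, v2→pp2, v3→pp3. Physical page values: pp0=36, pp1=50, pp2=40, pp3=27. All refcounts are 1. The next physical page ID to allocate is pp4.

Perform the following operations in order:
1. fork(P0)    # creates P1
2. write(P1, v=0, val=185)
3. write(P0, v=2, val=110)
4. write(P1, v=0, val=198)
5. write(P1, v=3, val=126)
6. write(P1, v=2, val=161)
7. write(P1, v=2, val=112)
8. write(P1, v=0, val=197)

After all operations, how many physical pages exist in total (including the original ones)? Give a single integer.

Op 1: fork(P0) -> P1. 4 ppages; refcounts: pp0:2 pp1:2 pp2:2 pp3:2
Op 2: write(P1, v0, 185). refcount(pp0)=2>1 -> COPY to pp4. 5 ppages; refcounts: pp0:1 pp1:2 pp2:2 pp3:2 pp4:1
Op 3: write(P0, v2, 110). refcount(pp2)=2>1 -> COPY to pp5. 6 ppages; refcounts: pp0:1 pp1:2 pp2:1 pp3:2 pp4:1 pp5:1
Op 4: write(P1, v0, 198). refcount(pp4)=1 -> write in place. 6 ppages; refcounts: pp0:1 pp1:2 pp2:1 pp3:2 pp4:1 pp5:1
Op 5: write(P1, v3, 126). refcount(pp3)=2>1 -> COPY to pp6. 7 ppages; refcounts: pp0:1 pp1:2 pp2:1 pp3:1 pp4:1 pp5:1 pp6:1
Op 6: write(P1, v2, 161). refcount(pp2)=1 -> write in place. 7 ppages; refcounts: pp0:1 pp1:2 pp2:1 pp3:1 pp4:1 pp5:1 pp6:1
Op 7: write(P1, v2, 112). refcount(pp2)=1 -> write in place. 7 ppages; refcounts: pp0:1 pp1:2 pp2:1 pp3:1 pp4:1 pp5:1 pp6:1
Op 8: write(P1, v0, 197). refcount(pp4)=1 -> write in place. 7 ppages; refcounts: pp0:1 pp1:2 pp2:1 pp3:1 pp4:1 pp5:1 pp6:1

Answer: 7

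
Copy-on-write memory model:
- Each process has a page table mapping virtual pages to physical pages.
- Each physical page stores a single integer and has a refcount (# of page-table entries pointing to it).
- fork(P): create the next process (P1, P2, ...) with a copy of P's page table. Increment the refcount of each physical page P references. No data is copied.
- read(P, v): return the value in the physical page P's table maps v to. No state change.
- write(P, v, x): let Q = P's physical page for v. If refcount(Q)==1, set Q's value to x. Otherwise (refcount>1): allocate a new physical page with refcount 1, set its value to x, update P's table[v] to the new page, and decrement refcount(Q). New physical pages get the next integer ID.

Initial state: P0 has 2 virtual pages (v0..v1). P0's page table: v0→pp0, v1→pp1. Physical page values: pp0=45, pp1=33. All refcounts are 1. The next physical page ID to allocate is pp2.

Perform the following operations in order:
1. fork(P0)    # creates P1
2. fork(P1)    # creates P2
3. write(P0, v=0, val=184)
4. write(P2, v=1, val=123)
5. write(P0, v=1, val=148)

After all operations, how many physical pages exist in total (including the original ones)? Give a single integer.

Op 1: fork(P0) -> P1. 2 ppages; refcounts: pp0:2 pp1:2
Op 2: fork(P1) -> P2. 2 ppages; refcounts: pp0:3 pp1:3
Op 3: write(P0, v0, 184). refcount(pp0)=3>1 -> COPY to pp2. 3 ppages; refcounts: pp0:2 pp1:3 pp2:1
Op 4: write(P2, v1, 123). refcount(pp1)=3>1 -> COPY to pp3. 4 ppages; refcounts: pp0:2 pp1:2 pp2:1 pp3:1
Op 5: write(P0, v1, 148). refcount(pp1)=2>1 -> COPY to pp4. 5 ppages; refcounts: pp0:2 pp1:1 pp2:1 pp3:1 pp4:1

Answer: 5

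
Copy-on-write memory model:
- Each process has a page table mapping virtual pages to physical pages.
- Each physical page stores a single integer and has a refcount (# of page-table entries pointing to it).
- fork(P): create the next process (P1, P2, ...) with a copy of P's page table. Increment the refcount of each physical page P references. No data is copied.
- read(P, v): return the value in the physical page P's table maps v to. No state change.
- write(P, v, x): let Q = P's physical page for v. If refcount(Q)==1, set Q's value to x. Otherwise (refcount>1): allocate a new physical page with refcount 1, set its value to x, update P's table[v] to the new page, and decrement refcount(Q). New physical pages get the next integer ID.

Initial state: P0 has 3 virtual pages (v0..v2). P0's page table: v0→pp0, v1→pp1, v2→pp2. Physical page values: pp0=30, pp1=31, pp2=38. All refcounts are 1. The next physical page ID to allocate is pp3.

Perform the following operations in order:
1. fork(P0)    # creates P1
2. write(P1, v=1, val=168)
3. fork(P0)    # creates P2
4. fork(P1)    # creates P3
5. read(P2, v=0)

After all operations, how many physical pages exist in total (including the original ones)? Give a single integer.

Answer: 4

Derivation:
Op 1: fork(P0) -> P1. 3 ppages; refcounts: pp0:2 pp1:2 pp2:2
Op 2: write(P1, v1, 168). refcount(pp1)=2>1 -> COPY to pp3. 4 ppages; refcounts: pp0:2 pp1:1 pp2:2 pp3:1
Op 3: fork(P0) -> P2. 4 ppages; refcounts: pp0:3 pp1:2 pp2:3 pp3:1
Op 4: fork(P1) -> P3. 4 ppages; refcounts: pp0:4 pp1:2 pp2:4 pp3:2
Op 5: read(P2, v0) -> 30. No state change.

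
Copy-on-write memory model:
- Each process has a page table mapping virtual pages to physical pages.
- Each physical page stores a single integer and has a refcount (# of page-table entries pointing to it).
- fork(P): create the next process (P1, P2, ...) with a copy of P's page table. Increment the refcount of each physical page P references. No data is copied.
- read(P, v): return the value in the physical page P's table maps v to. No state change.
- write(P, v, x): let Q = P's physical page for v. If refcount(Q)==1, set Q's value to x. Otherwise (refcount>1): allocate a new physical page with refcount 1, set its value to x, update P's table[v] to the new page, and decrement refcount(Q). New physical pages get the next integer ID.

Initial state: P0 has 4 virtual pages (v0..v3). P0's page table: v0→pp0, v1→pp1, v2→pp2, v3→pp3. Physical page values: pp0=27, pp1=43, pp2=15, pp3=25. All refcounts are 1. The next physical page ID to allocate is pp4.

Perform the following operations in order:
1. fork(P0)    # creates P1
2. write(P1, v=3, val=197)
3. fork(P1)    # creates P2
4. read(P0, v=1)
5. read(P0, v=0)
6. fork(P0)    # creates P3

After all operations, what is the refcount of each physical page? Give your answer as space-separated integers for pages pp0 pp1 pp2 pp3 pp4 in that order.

Op 1: fork(P0) -> P1. 4 ppages; refcounts: pp0:2 pp1:2 pp2:2 pp3:2
Op 2: write(P1, v3, 197). refcount(pp3)=2>1 -> COPY to pp4. 5 ppages; refcounts: pp0:2 pp1:2 pp2:2 pp3:1 pp4:1
Op 3: fork(P1) -> P2. 5 ppages; refcounts: pp0:3 pp1:3 pp2:3 pp3:1 pp4:2
Op 4: read(P0, v1) -> 43. No state change.
Op 5: read(P0, v0) -> 27. No state change.
Op 6: fork(P0) -> P3. 5 ppages; refcounts: pp0:4 pp1:4 pp2:4 pp3:2 pp4:2

Answer: 4 4 4 2 2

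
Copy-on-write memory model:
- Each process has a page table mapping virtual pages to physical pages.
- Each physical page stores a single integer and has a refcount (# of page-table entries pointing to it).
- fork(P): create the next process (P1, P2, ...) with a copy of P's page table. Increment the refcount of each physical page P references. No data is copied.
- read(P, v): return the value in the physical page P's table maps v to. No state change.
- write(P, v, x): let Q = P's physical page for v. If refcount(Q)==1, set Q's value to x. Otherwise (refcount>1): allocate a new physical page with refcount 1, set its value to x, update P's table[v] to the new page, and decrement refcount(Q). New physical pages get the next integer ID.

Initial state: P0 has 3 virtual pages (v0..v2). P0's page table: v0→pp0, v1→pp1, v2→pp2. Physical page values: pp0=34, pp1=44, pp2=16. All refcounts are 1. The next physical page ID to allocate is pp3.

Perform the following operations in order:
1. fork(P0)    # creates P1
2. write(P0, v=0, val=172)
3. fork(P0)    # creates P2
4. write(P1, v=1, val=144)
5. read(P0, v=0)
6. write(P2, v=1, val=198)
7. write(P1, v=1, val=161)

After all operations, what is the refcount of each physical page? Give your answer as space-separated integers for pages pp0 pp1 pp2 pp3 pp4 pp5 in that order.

Answer: 1 1 3 2 1 1

Derivation:
Op 1: fork(P0) -> P1. 3 ppages; refcounts: pp0:2 pp1:2 pp2:2
Op 2: write(P0, v0, 172). refcount(pp0)=2>1 -> COPY to pp3. 4 ppages; refcounts: pp0:1 pp1:2 pp2:2 pp3:1
Op 3: fork(P0) -> P2. 4 ppages; refcounts: pp0:1 pp1:3 pp2:3 pp3:2
Op 4: write(P1, v1, 144). refcount(pp1)=3>1 -> COPY to pp4. 5 ppages; refcounts: pp0:1 pp1:2 pp2:3 pp3:2 pp4:1
Op 5: read(P0, v0) -> 172. No state change.
Op 6: write(P2, v1, 198). refcount(pp1)=2>1 -> COPY to pp5. 6 ppages; refcounts: pp0:1 pp1:1 pp2:3 pp3:2 pp4:1 pp5:1
Op 7: write(P1, v1, 161). refcount(pp4)=1 -> write in place. 6 ppages; refcounts: pp0:1 pp1:1 pp2:3 pp3:2 pp4:1 pp5:1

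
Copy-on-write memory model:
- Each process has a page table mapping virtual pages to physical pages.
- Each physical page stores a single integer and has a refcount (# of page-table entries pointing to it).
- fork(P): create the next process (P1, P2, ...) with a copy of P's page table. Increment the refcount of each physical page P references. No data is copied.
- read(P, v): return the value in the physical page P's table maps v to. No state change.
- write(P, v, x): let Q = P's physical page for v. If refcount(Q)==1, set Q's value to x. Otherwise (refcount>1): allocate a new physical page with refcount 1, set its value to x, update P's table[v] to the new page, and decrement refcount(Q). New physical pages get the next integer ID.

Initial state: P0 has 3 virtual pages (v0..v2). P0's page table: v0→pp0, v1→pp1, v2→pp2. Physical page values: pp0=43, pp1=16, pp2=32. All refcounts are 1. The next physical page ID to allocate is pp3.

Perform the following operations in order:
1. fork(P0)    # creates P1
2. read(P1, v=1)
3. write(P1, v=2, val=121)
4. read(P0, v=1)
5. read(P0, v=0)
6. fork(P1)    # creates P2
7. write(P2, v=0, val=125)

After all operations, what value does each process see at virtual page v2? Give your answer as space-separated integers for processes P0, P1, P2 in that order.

Answer: 32 121 121

Derivation:
Op 1: fork(P0) -> P1. 3 ppages; refcounts: pp0:2 pp1:2 pp2:2
Op 2: read(P1, v1) -> 16. No state change.
Op 3: write(P1, v2, 121). refcount(pp2)=2>1 -> COPY to pp3. 4 ppages; refcounts: pp0:2 pp1:2 pp2:1 pp3:1
Op 4: read(P0, v1) -> 16. No state change.
Op 5: read(P0, v0) -> 43. No state change.
Op 6: fork(P1) -> P2. 4 ppages; refcounts: pp0:3 pp1:3 pp2:1 pp3:2
Op 7: write(P2, v0, 125). refcount(pp0)=3>1 -> COPY to pp4. 5 ppages; refcounts: pp0:2 pp1:3 pp2:1 pp3:2 pp4:1
P0: v2 -> pp2 = 32
P1: v2 -> pp3 = 121
P2: v2 -> pp3 = 121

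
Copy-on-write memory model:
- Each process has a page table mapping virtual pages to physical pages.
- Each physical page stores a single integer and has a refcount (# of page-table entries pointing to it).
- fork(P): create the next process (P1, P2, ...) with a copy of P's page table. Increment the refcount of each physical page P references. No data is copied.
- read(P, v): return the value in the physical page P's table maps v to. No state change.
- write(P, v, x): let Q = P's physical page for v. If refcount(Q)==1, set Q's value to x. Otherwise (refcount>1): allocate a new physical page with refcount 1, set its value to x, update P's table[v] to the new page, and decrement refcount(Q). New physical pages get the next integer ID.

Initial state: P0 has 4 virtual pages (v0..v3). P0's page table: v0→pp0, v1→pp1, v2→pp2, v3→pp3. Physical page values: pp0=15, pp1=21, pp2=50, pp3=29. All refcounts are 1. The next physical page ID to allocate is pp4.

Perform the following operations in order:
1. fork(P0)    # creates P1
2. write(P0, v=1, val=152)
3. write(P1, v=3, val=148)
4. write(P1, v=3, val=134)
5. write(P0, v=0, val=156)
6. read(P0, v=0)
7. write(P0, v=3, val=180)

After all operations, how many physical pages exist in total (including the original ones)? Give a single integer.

Op 1: fork(P0) -> P1. 4 ppages; refcounts: pp0:2 pp1:2 pp2:2 pp3:2
Op 2: write(P0, v1, 152). refcount(pp1)=2>1 -> COPY to pp4. 5 ppages; refcounts: pp0:2 pp1:1 pp2:2 pp3:2 pp4:1
Op 3: write(P1, v3, 148). refcount(pp3)=2>1 -> COPY to pp5. 6 ppages; refcounts: pp0:2 pp1:1 pp2:2 pp3:1 pp4:1 pp5:1
Op 4: write(P1, v3, 134). refcount(pp5)=1 -> write in place. 6 ppages; refcounts: pp0:2 pp1:1 pp2:2 pp3:1 pp4:1 pp5:1
Op 5: write(P0, v0, 156). refcount(pp0)=2>1 -> COPY to pp6. 7 ppages; refcounts: pp0:1 pp1:1 pp2:2 pp3:1 pp4:1 pp5:1 pp6:1
Op 6: read(P0, v0) -> 156. No state change.
Op 7: write(P0, v3, 180). refcount(pp3)=1 -> write in place. 7 ppages; refcounts: pp0:1 pp1:1 pp2:2 pp3:1 pp4:1 pp5:1 pp6:1

Answer: 7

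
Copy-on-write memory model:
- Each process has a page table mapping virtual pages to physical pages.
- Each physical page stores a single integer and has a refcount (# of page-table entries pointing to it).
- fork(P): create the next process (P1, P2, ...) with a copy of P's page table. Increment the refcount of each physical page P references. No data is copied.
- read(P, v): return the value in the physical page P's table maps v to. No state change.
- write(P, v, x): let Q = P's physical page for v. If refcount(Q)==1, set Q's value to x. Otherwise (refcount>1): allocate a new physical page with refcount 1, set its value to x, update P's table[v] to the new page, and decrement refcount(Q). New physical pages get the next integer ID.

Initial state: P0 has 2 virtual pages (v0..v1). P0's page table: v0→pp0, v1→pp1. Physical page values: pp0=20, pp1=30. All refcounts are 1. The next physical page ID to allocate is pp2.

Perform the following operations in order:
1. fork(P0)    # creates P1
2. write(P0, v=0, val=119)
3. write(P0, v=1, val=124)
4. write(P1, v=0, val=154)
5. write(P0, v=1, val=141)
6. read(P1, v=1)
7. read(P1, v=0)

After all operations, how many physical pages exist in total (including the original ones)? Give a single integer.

Op 1: fork(P0) -> P1. 2 ppages; refcounts: pp0:2 pp1:2
Op 2: write(P0, v0, 119). refcount(pp0)=2>1 -> COPY to pp2. 3 ppages; refcounts: pp0:1 pp1:2 pp2:1
Op 3: write(P0, v1, 124). refcount(pp1)=2>1 -> COPY to pp3. 4 ppages; refcounts: pp0:1 pp1:1 pp2:1 pp3:1
Op 4: write(P1, v0, 154). refcount(pp0)=1 -> write in place. 4 ppages; refcounts: pp0:1 pp1:1 pp2:1 pp3:1
Op 5: write(P0, v1, 141). refcount(pp3)=1 -> write in place. 4 ppages; refcounts: pp0:1 pp1:1 pp2:1 pp3:1
Op 6: read(P1, v1) -> 30. No state change.
Op 7: read(P1, v0) -> 154. No state change.

Answer: 4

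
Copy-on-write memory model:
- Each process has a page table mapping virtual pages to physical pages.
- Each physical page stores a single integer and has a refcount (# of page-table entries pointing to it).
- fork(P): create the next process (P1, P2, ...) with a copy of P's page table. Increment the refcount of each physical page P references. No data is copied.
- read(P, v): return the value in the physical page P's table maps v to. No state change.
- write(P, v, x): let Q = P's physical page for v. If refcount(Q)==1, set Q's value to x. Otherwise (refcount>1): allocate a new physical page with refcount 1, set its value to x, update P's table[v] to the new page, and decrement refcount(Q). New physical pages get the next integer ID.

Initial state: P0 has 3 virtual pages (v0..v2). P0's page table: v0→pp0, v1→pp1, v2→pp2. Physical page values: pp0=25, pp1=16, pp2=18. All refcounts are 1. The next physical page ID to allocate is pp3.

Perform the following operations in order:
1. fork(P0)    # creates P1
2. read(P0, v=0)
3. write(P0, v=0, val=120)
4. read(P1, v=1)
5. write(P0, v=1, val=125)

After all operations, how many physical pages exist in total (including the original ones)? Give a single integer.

Op 1: fork(P0) -> P1. 3 ppages; refcounts: pp0:2 pp1:2 pp2:2
Op 2: read(P0, v0) -> 25. No state change.
Op 3: write(P0, v0, 120). refcount(pp0)=2>1 -> COPY to pp3. 4 ppages; refcounts: pp0:1 pp1:2 pp2:2 pp3:1
Op 4: read(P1, v1) -> 16. No state change.
Op 5: write(P0, v1, 125). refcount(pp1)=2>1 -> COPY to pp4. 5 ppages; refcounts: pp0:1 pp1:1 pp2:2 pp3:1 pp4:1

Answer: 5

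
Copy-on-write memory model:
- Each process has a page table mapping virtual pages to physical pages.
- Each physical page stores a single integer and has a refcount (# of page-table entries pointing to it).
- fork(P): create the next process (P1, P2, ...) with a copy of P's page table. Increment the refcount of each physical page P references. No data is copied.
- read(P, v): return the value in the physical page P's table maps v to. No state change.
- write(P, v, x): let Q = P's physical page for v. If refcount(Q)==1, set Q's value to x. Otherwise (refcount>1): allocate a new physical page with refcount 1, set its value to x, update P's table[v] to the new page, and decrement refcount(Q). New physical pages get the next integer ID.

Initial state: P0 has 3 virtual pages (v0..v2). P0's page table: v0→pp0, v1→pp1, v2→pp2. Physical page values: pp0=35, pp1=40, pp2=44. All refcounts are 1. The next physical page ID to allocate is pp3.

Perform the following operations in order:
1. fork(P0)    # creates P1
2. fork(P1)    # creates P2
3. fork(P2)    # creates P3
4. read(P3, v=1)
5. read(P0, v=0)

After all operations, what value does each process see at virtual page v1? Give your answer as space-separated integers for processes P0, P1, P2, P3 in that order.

Op 1: fork(P0) -> P1. 3 ppages; refcounts: pp0:2 pp1:2 pp2:2
Op 2: fork(P1) -> P2. 3 ppages; refcounts: pp0:3 pp1:3 pp2:3
Op 3: fork(P2) -> P3. 3 ppages; refcounts: pp0:4 pp1:4 pp2:4
Op 4: read(P3, v1) -> 40. No state change.
Op 5: read(P0, v0) -> 35. No state change.
P0: v1 -> pp1 = 40
P1: v1 -> pp1 = 40
P2: v1 -> pp1 = 40
P3: v1 -> pp1 = 40

Answer: 40 40 40 40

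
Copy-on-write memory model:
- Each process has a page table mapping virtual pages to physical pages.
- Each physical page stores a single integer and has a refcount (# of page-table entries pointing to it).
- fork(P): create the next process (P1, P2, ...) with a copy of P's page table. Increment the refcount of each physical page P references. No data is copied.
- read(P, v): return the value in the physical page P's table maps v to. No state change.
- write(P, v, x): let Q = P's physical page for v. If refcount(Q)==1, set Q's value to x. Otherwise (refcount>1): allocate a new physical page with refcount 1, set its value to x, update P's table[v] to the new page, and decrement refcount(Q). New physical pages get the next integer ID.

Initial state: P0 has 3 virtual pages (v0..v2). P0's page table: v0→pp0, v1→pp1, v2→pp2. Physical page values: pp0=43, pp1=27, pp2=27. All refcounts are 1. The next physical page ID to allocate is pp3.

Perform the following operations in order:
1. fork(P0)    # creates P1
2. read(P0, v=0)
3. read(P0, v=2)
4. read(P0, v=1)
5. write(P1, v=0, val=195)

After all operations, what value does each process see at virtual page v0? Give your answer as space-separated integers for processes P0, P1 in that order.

Answer: 43 195

Derivation:
Op 1: fork(P0) -> P1. 3 ppages; refcounts: pp0:2 pp1:2 pp2:2
Op 2: read(P0, v0) -> 43. No state change.
Op 3: read(P0, v2) -> 27. No state change.
Op 4: read(P0, v1) -> 27. No state change.
Op 5: write(P1, v0, 195). refcount(pp0)=2>1 -> COPY to pp3. 4 ppages; refcounts: pp0:1 pp1:2 pp2:2 pp3:1
P0: v0 -> pp0 = 43
P1: v0 -> pp3 = 195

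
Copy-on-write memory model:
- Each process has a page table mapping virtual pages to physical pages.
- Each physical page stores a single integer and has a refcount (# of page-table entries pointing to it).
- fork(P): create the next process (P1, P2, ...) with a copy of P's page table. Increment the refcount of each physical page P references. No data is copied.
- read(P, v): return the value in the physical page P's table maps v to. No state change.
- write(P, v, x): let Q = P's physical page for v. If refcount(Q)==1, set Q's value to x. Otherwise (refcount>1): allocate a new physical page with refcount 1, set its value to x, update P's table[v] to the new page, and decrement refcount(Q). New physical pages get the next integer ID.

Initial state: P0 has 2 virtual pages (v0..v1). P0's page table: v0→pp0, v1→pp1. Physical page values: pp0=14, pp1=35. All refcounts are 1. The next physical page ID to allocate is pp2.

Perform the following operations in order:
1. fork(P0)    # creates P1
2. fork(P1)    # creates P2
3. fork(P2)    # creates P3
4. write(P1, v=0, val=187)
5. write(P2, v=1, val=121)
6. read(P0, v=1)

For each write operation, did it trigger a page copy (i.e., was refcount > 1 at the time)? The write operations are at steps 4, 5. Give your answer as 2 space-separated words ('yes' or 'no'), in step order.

Op 1: fork(P0) -> P1. 2 ppages; refcounts: pp0:2 pp1:2
Op 2: fork(P1) -> P2. 2 ppages; refcounts: pp0:3 pp1:3
Op 3: fork(P2) -> P3. 2 ppages; refcounts: pp0:4 pp1:4
Op 4: write(P1, v0, 187). refcount(pp0)=4>1 -> COPY to pp2. 3 ppages; refcounts: pp0:3 pp1:4 pp2:1
Op 5: write(P2, v1, 121). refcount(pp1)=4>1 -> COPY to pp3. 4 ppages; refcounts: pp0:3 pp1:3 pp2:1 pp3:1
Op 6: read(P0, v1) -> 35. No state change.

yes yes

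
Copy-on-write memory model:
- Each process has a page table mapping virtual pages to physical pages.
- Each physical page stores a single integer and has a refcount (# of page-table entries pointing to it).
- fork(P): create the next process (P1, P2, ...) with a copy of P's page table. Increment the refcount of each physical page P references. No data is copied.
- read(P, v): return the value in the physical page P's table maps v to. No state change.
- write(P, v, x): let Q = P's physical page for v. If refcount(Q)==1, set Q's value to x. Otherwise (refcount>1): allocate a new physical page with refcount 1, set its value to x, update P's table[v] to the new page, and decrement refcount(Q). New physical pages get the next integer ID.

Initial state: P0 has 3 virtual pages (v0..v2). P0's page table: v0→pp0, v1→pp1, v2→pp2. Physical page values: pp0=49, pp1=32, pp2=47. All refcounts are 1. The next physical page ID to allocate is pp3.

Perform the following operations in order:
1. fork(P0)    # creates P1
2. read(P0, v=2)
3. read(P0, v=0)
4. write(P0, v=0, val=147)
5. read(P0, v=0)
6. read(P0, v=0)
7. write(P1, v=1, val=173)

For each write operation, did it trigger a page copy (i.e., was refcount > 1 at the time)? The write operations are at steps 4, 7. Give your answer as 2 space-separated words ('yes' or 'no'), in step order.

Op 1: fork(P0) -> P1. 3 ppages; refcounts: pp0:2 pp1:2 pp2:2
Op 2: read(P0, v2) -> 47. No state change.
Op 3: read(P0, v0) -> 49. No state change.
Op 4: write(P0, v0, 147). refcount(pp0)=2>1 -> COPY to pp3. 4 ppages; refcounts: pp0:1 pp1:2 pp2:2 pp3:1
Op 5: read(P0, v0) -> 147. No state change.
Op 6: read(P0, v0) -> 147. No state change.
Op 7: write(P1, v1, 173). refcount(pp1)=2>1 -> COPY to pp4. 5 ppages; refcounts: pp0:1 pp1:1 pp2:2 pp3:1 pp4:1

yes yes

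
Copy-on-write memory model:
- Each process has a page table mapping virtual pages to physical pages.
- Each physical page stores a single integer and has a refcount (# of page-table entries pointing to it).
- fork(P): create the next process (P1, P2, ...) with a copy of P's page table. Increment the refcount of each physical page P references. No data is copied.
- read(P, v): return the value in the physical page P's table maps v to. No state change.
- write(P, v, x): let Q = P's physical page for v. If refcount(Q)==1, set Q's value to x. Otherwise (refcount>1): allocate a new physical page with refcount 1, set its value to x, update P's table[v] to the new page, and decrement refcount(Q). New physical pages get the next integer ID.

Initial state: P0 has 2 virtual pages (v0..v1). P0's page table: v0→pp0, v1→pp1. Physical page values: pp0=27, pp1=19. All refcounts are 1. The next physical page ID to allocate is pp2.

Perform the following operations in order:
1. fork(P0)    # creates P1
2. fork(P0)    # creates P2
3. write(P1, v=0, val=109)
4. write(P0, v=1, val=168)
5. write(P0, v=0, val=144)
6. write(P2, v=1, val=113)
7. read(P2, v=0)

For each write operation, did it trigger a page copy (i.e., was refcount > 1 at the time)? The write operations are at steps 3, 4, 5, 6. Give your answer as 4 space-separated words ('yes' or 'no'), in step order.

Op 1: fork(P0) -> P1. 2 ppages; refcounts: pp0:2 pp1:2
Op 2: fork(P0) -> P2. 2 ppages; refcounts: pp0:3 pp1:3
Op 3: write(P1, v0, 109). refcount(pp0)=3>1 -> COPY to pp2. 3 ppages; refcounts: pp0:2 pp1:3 pp2:1
Op 4: write(P0, v1, 168). refcount(pp1)=3>1 -> COPY to pp3. 4 ppages; refcounts: pp0:2 pp1:2 pp2:1 pp3:1
Op 5: write(P0, v0, 144). refcount(pp0)=2>1 -> COPY to pp4. 5 ppages; refcounts: pp0:1 pp1:2 pp2:1 pp3:1 pp4:1
Op 6: write(P2, v1, 113). refcount(pp1)=2>1 -> COPY to pp5. 6 ppages; refcounts: pp0:1 pp1:1 pp2:1 pp3:1 pp4:1 pp5:1
Op 7: read(P2, v0) -> 27. No state change.

yes yes yes yes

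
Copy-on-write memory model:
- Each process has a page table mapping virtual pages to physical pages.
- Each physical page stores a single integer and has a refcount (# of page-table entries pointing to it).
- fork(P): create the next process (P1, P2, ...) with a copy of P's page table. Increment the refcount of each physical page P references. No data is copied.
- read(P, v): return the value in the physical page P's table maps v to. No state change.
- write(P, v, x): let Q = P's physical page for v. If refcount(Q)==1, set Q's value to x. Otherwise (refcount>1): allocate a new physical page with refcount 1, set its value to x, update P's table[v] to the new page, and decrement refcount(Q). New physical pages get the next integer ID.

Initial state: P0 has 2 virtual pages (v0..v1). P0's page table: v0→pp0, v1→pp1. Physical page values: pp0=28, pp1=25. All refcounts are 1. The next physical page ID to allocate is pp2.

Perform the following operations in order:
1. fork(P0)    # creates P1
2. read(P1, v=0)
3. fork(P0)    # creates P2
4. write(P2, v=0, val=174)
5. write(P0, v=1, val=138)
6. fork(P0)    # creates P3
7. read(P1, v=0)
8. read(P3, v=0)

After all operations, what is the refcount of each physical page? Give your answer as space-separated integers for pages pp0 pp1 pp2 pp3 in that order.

Op 1: fork(P0) -> P1. 2 ppages; refcounts: pp0:2 pp1:2
Op 2: read(P1, v0) -> 28. No state change.
Op 3: fork(P0) -> P2. 2 ppages; refcounts: pp0:3 pp1:3
Op 4: write(P2, v0, 174). refcount(pp0)=3>1 -> COPY to pp2. 3 ppages; refcounts: pp0:2 pp1:3 pp2:1
Op 5: write(P0, v1, 138). refcount(pp1)=3>1 -> COPY to pp3. 4 ppages; refcounts: pp0:2 pp1:2 pp2:1 pp3:1
Op 6: fork(P0) -> P3. 4 ppages; refcounts: pp0:3 pp1:2 pp2:1 pp3:2
Op 7: read(P1, v0) -> 28. No state change.
Op 8: read(P3, v0) -> 28. No state change.

Answer: 3 2 1 2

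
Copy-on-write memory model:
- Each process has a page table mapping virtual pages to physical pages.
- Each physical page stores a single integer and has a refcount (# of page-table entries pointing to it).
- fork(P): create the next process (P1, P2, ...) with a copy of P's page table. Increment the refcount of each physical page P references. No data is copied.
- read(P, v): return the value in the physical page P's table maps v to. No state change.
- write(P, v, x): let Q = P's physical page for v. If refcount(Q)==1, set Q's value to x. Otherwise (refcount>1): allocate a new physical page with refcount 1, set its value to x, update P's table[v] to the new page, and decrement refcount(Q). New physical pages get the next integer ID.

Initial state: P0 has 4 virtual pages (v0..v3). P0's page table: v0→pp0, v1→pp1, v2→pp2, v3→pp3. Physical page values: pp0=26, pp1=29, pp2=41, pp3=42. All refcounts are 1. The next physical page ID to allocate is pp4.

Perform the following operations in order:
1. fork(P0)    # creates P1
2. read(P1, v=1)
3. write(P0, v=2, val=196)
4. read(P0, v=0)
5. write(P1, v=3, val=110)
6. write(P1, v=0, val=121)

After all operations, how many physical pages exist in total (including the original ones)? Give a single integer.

Op 1: fork(P0) -> P1. 4 ppages; refcounts: pp0:2 pp1:2 pp2:2 pp3:2
Op 2: read(P1, v1) -> 29. No state change.
Op 3: write(P0, v2, 196). refcount(pp2)=2>1 -> COPY to pp4. 5 ppages; refcounts: pp0:2 pp1:2 pp2:1 pp3:2 pp4:1
Op 4: read(P0, v0) -> 26. No state change.
Op 5: write(P1, v3, 110). refcount(pp3)=2>1 -> COPY to pp5. 6 ppages; refcounts: pp0:2 pp1:2 pp2:1 pp3:1 pp4:1 pp5:1
Op 6: write(P1, v0, 121). refcount(pp0)=2>1 -> COPY to pp6. 7 ppages; refcounts: pp0:1 pp1:2 pp2:1 pp3:1 pp4:1 pp5:1 pp6:1

Answer: 7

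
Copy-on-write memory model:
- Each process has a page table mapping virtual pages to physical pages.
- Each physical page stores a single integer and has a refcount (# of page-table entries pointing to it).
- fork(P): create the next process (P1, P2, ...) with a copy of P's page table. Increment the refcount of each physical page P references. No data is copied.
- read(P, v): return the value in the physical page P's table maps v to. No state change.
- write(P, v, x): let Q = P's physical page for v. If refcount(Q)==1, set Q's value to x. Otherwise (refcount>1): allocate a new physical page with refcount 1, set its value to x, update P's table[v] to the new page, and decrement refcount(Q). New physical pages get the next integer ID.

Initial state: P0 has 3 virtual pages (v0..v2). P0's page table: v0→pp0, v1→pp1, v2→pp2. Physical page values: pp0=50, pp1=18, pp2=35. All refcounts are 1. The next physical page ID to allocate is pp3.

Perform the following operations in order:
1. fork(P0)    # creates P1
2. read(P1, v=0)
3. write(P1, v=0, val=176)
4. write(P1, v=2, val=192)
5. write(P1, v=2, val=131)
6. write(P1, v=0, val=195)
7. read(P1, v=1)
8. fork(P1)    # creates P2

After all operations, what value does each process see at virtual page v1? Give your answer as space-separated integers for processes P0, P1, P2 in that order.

Op 1: fork(P0) -> P1. 3 ppages; refcounts: pp0:2 pp1:2 pp2:2
Op 2: read(P1, v0) -> 50. No state change.
Op 3: write(P1, v0, 176). refcount(pp0)=2>1 -> COPY to pp3. 4 ppages; refcounts: pp0:1 pp1:2 pp2:2 pp3:1
Op 4: write(P1, v2, 192). refcount(pp2)=2>1 -> COPY to pp4. 5 ppages; refcounts: pp0:1 pp1:2 pp2:1 pp3:1 pp4:1
Op 5: write(P1, v2, 131). refcount(pp4)=1 -> write in place. 5 ppages; refcounts: pp0:1 pp1:2 pp2:1 pp3:1 pp4:1
Op 6: write(P1, v0, 195). refcount(pp3)=1 -> write in place. 5 ppages; refcounts: pp0:1 pp1:2 pp2:1 pp3:1 pp4:1
Op 7: read(P1, v1) -> 18. No state change.
Op 8: fork(P1) -> P2. 5 ppages; refcounts: pp0:1 pp1:3 pp2:1 pp3:2 pp4:2
P0: v1 -> pp1 = 18
P1: v1 -> pp1 = 18
P2: v1 -> pp1 = 18

Answer: 18 18 18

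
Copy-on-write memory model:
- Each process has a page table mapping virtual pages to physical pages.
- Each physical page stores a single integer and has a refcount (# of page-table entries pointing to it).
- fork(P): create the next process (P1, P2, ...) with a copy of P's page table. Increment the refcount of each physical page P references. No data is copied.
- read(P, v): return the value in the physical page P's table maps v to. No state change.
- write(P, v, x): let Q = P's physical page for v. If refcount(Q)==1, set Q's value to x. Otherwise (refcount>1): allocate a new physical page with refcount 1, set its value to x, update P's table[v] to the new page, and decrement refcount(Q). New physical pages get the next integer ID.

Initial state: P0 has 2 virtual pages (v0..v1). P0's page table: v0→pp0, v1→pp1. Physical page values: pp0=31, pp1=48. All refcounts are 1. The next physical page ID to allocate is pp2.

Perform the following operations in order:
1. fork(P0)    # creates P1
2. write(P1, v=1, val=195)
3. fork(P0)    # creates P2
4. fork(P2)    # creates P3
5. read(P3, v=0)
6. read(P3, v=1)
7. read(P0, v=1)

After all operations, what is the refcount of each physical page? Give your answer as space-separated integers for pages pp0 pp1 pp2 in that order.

Op 1: fork(P0) -> P1. 2 ppages; refcounts: pp0:2 pp1:2
Op 2: write(P1, v1, 195). refcount(pp1)=2>1 -> COPY to pp2. 3 ppages; refcounts: pp0:2 pp1:1 pp2:1
Op 3: fork(P0) -> P2. 3 ppages; refcounts: pp0:3 pp1:2 pp2:1
Op 4: fork(P2) -> P3. 3 ppages; refcounts: pp0:4 pp1:3 pp2:1
Op 5: read(P3, v0) -> 31. No state change.
Op 6: read(P3, v1) -> 48. No state change.
Op 7: read(P0, v1) -> 48. No state change.

Answer: 4 3 1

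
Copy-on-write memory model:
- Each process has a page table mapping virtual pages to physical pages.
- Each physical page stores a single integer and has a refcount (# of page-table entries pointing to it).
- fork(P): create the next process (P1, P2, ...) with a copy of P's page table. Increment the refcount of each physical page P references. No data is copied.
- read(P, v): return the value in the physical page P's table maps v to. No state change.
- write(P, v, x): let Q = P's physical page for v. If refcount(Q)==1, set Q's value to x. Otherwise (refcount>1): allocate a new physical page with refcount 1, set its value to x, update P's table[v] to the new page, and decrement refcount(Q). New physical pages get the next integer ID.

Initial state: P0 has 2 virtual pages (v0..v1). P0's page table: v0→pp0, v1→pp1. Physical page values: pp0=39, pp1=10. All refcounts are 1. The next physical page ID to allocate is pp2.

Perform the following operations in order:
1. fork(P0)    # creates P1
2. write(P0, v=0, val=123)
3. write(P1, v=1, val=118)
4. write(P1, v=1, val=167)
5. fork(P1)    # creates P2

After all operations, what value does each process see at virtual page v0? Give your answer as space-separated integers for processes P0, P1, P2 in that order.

Op 1: fork(P0) -> P1. 2 ppages; refcounts: pp0:2 pp1:2
Op 2: write(P0, v0, 123). refcount(pp0)=2>1 -> COPY to pp2. 3 ppages; refcounts: pp0:1 pp1:2 pp2:1
Op 3: write(P1, v1, 118). refcount(pp1)=2>1 -> COPY to pp3. 4 ppages; refcounts: pp0:1 pp1:1 pp2:1 pp3:1
Op 4: write(P1, v1, 167). refcount(pp3)=1 -> write in place. 4 ppages; refcounts: pp0:1 pp1:1 pp2:1 pp3:1
Op 5: fork(P1) -> P2. 4 ppages; refcounts: pp0:2 pp1:1 pp2:1 pp3:2
P0: v0 -> pp2 = 123
P1: v0 -> pp0 = 39
P2: v0 -> pp0 = 39

Answer: 123 39 39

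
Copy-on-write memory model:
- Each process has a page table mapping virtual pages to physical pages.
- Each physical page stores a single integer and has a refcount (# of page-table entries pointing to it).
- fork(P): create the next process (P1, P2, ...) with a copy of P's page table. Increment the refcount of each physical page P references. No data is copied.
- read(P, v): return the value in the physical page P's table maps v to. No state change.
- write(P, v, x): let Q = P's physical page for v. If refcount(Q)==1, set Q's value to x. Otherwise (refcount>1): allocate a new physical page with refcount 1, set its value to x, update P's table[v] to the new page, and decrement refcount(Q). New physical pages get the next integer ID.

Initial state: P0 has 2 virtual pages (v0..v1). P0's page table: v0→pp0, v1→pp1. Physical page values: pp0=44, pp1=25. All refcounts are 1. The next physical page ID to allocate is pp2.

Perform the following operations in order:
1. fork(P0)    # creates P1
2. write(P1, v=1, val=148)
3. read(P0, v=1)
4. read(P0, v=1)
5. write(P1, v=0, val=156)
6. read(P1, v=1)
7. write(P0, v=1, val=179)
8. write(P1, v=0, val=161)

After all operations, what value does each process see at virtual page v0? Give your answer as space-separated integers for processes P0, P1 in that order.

Op 1: fork(P0) -> P1. 2 ppages; refcounts: pp0:2 pp1:2
Op 2: write(P1, v1, 148). refcount(pp1)=2>1 -> COPY to pp2. 3 ppages; refcounts: pp0:2 pp1:1 pp2:1
Op 3: read(P0, v1) -> 25. No state change.
Op 4: read(P0, v1) -> 25. No state change.
Op 5: write(P1, v0, 156). refcount(pp0)=2>1 -> COPY to pp3. 4 ppages; refcounts: pp0:1 pp1:1 pp2:1 pp3:1
Op 6: read(P1, v1) -> 148. No state change.
Op 7: write(P0, v1, 179). refcount(pp1)=1 -> write in place. 4 ppages; refcounts: pp0:1 pp1:1 pp2:1 pp3:1
Op 8: write(P1, v0, 161). refcount(pp3)=1 -> write in place. 4 ppages; refcounts: pp0:1 pp1:1 pp2:1 pp3:1
P0: v0 -> pp0 = 44
P1: v0 -> pp3 = 161

Answer: 44 161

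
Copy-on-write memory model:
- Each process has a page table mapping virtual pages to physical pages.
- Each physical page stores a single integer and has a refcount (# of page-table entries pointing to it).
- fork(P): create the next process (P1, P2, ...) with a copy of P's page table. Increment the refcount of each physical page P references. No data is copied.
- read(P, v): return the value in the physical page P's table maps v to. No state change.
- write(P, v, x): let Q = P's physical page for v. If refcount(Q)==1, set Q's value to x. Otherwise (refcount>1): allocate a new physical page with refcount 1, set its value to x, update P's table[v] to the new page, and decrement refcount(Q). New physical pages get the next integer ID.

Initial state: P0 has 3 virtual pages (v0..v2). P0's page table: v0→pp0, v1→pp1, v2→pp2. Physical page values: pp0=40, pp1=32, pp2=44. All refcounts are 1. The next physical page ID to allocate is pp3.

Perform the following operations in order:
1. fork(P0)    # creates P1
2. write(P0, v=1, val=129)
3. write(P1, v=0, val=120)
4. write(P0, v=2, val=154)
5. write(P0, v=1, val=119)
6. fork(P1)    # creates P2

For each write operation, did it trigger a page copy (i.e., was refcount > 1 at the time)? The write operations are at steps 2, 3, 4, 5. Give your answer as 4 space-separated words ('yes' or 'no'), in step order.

Op 1: fork(P0) -> P1. 3 ppages; refcounts: pp0:2 pp1:2 pp2:2
Op 2: write(P0, v1, 129). refcount(pp1)=2>1 -> COPY to pp3. 4 ppages; refcounts: pp0:2 pp1:1 pp2:2 pp3:1
Op 3: write(P1, v0, 120). refcount(pp0)=2>1 -> COPY to pp4. 5 ppages; refcounts: pp0:1 pp1:1 pp2:2 pp3:1 pp4:1
Op 4: write(P0, v2, 154). refcount(pp2)=2>1 -> COPY to pp5. 6 ppages; refcounts: pp0:1 pp1:1 pp2:1 pp3:1 pp4:1 pp5:1
Op 5: write(P0, v1, 119). refcount(pp3)=1 -> write in place. 6 ppages; refcounts: pp0:1 pp1:1 pp2:1 pp3:1 pp4:1 pp5:1
Op 6: fork(P1) -> P2. 6 ppages; refcounts: pp0:1 pp1:2 pp2:2 pp3:1 pp4:2 pp5:1

yes yes yes no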